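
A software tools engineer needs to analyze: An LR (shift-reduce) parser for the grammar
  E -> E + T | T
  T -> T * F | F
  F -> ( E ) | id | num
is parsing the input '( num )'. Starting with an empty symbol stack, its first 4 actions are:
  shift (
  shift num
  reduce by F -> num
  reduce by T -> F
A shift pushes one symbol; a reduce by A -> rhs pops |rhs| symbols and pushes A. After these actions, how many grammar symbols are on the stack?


Tracking the symbol stack through each action:
  Action 1: shift '(' : push -> stack = [(] (size 1)
  Action 2: shift 'num' : push -> stack = [(, num] (size 2)
  Action 3: reduce by F -> num : pop 1, push F -> stack = [(, F] (size 2)
  Action 4: reduce by T -> F : pop 1, push T -> stack = [(, T] (size 2)
Final stack size: 2

2


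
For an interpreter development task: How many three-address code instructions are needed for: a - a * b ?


Expression: a - a * b
Generating three-address code (respecting * over +/- precedence):
  Instruction 1: t1 = a * b
  Instruction 2: t2 = a - t1
Total instructions: 2

2


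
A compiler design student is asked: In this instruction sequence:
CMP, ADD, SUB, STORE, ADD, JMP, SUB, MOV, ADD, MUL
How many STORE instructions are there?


Scanning instruction sequence for STORE:
  Position 1: CMP
  Position 2: ADD
  Position 3: SUB
  Position 4: STORE <- MATCH
  Position 5: ADD
  Position 6: JMP
  Position 7: SUB
  Position 8: MOV
  Position 9: ADD
  Position 10: MUL
Matches at positions: [4]
Total STORE count: 1

1


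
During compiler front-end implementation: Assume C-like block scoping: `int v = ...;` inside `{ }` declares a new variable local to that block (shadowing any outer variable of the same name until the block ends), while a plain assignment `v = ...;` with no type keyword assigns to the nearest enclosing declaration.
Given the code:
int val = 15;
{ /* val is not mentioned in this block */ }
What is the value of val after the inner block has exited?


Analyzing scoping rules:
Outer scope: declares val = 15
Inner block: val is neither redeclared nor assigned -> unchanged
After the block -> 15
Result: 15

15


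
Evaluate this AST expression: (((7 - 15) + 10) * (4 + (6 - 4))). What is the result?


Expression: (((7 - 15) + 10) * (4 + (6 - 4)))
Evaluating step by step:
  7 - 15 = -8
  -8 + 10 = 2
  6 - 4 = 2
  4 + 2 = 6
  2 * 6 = 12
Result: 12

12


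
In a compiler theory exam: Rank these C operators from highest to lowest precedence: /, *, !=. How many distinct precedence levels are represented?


Looking up precedence for each operator:
  / -> precedence 6
  * -> precedence 6
  != -> precedence 3
Sorted highest to lowest: /, *, !=
Distinct precedence values: [6, 3]
Number of distinct levels: 2

2


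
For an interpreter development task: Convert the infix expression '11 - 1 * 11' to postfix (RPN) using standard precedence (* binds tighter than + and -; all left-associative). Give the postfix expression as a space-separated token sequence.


Applying the shunting-yard algorithm:
  Operand 11 -> output
  Push '-' onto operator stack -> op-stack: [-]
  Operand 1 -> output
  Push '*' onto operator stack -> op-stack: [-, *]
  Operand 11 -> output
  End of input: pop '*' to output
  End of input: pop '-' to output
Postfix result: 11 1 11 * -

11 1 11 * -


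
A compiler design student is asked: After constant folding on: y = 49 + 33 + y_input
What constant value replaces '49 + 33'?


Identifying constant sub-expression:
  Original: y = 49 + 33 + y_input
  49 and 33 are both compile-time constants
  Evaluating: 49 + 33 = 82
  After folding: y = 82 + y_input

82


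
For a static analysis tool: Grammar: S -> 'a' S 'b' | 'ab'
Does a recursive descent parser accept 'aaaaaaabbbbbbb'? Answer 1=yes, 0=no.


Grammar accepts strings of the form a^n b^n (n >= 1)
Word: 'aaaaaaabbbbbbb'
Counting: 7 a's and 7 b's
Check: 7 == 7? Yes
Derivation (S -> aSb applied 6 time(s), then S -> ab): S => aSb => aaSbb => aaaSbbb => aaaaSbbbb => aaaaaSbbbbb => aaaaaaSbbbbbb => aaaaaaabbbbbbb
Accepted

1


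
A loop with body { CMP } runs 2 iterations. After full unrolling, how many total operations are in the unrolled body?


Loop body operations: CMP (1 op per iteration)
Unrolling 2 iterations:
  Iteration 1: CMP (1 ops)
  Iteration 2: CMP (1 ops)
Total: 2 iterations * 1 ops/iter = 2 operations

2


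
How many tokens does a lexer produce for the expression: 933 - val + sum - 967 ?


Scanning '933 - val + sum - 967'
Token 1: '933' -> integer_literal
Token 2: '-' -> operator
Token 3: 'val' -> identifier
Token 4: '+' -> operator
Token 5: 'sum' -> identifier
Token 6: '-' -> operator
Token 7: '967' -> integer_literal
Total tokens: 7

7


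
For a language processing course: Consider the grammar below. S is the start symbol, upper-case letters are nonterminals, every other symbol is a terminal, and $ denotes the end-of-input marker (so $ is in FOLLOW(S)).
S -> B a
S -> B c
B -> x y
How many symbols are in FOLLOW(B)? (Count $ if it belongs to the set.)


S is the start symbol and does not occur in any rule body, so FOLLOW(S) = {$}.
Examining every occurrence of B in a rule body:
  S -> B a : B is followed by terminal 'a' -> add 'a'
  S -> B c : B is followed by terminal 'c' -> add 'c'
  B -> x y : B does not occur in the body -> contributes nothing
FOLLOW(B) = {a, c}
Count: 2

2


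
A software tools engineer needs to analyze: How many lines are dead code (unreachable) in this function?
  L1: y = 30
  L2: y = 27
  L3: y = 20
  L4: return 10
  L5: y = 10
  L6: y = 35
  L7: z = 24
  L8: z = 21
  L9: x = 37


Analyzing control flow:
  L1: reachable (before return)
  L2: reachable (before return)
  L3: reachable (before return)
  L4: reachable (return statement)
  L5: DEAD (after return at L4)
  L6: DEAD (after return at L4)
  L7: DEAD (after return at L4)
  L8: DEAD (after return at L4)
  L9: DEAD (after return at L4)
Return at L4, total lines = 9
Dead lines: L5 through L9
Count: 5

5


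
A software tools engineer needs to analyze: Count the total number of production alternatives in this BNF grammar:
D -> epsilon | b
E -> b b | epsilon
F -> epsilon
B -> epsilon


Counting alternatives per rule:
  D: 2 alternative(s)
  E: 2 alternative(s)
  F: 1 alternative(s)
  B: 1 alternative(s)
Sum: 2 + 2 + 1 + 1 = 6

6


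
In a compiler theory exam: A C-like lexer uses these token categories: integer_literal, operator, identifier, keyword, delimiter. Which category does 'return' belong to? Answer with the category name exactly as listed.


Token: 'return'
Checking categories:
  identifier: no
  integer_literal: no
  operator: no
  keyword: YES
  delimiter: no
Category: keyword

keyword


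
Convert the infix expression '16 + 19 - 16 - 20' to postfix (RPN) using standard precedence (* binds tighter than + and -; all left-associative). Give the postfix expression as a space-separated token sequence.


Applying the shunting-yard algorithm:
  Operand 16 -> output
  Push '+' onto operator stack -> op-stack: [+]
  Operand 19 -> output
  See '-' (prec 1); top '+' (prec 1) >= it -> pop '+' to output
  Push '-' onto operator stack -> op-stack: [-]
  Operand 16 -> output
  See '-' (prec 1); top '-' (prec 1) >= it -> pop '-' to output
  Push '-' onto operator stack -> op-stack: [-]
  Operand 20 -> output
  End of input: pop '-' to output
Postfix result: 16 19 + 16 - 20 -

16 19 + 16 - 20 -


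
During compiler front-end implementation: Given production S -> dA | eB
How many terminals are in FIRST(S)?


Production: S -> dA | eB
Examining each alternative for leading terminals:
  S -> dA : first terminal = 'd'
  S -> eB : first terminal = 'e'
FIRST(S) = {d, e}
Count: 2

2


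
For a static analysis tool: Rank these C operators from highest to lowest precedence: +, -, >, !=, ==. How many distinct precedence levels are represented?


Looking up precedence for each operator:
  + -> precedence 5
  - -> precedence 5
  > -> precedence 4
  != -> precedence 3
  == -> precedence 3
Sorted highest to lowest: +, -, >, !=, ==
Distinct precedence values: [5, 4, 3]
Number of distinct levels: 3

3


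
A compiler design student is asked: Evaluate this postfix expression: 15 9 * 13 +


Processing tokens left to right:
Push 15, Push 9
Pop 15 and 9, compute 15 * 9 = 135, push 135
Push 13
Pop 135 and 13, compute 135 + 13 = 148, push 148
Stack result: 148

148


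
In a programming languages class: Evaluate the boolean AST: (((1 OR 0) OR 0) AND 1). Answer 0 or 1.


Step 1: Evaluate inner node
  1 OR 0 = 1
Step 2: Evaluate next node
  1 OR 0 = 1
Step 3: Evaluate root node
  1 AND 1 = 1

1


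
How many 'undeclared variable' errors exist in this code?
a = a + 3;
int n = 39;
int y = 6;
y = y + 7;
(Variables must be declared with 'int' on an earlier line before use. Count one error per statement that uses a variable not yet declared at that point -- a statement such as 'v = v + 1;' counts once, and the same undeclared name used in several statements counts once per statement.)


Scanning code line by line:
  Line 1: use 'a' -> ERROR (undeclared)
  Line 2: declare 'n' -> declared = ['n']
  Line 3: declare 'y' -> declared = ['n', 'y']
  Line 4: use 'y' -> OK (declared)
Total undeclared variable errors: 1

1


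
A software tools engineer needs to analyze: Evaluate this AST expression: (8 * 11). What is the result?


Expression: (8 * 11)
Evaluating step by step:
  8 * 11 = 88
Result: 88

88


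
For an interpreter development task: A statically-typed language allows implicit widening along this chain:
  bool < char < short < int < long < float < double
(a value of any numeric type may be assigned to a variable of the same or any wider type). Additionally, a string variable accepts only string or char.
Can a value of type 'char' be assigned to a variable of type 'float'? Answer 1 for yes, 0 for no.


Target variable type: float
Source value type: char
Numeric ranks: char=1, float=5
Widening allowed iff rank(source) <= rank(target): 1 <= 5? Yes
Result: 1

1


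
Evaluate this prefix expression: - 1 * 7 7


Parsing prefix expression: - 1 * 7 7
Step 1: Innermost operation '* 7 7'
  7 * 7 = 49
Step 2: Outer operation '- 1 [49]'
  1 - 49 = -48

-48


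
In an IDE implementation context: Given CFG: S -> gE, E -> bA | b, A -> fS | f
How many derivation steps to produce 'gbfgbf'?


Grammar: S -> gE, E -> bA | b, A -> fS | f
Deriving 'gbfgbf':
Step 1: S -> gE => gE
Step 2: E -> bA => gbA
Step 3: A -> fS => gbfS
Step 4: S -> gE => gbfgE
Step 5: E -> bA => gbfgbA
Step 6: A -> f => gbfgbf
Total derivation steps: 6

6


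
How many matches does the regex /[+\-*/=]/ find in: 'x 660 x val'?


Pattern: /[+\-*/=]/ (operators)
Input: 'x 660 x val'
Scanning for matches:
Total matches: 0

0


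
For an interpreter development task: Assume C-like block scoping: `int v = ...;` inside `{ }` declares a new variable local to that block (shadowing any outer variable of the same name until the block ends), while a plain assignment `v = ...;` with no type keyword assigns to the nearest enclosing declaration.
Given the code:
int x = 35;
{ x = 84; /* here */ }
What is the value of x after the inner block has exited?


Analyzing scoping rules:
Outer scope: declares x = 35
Inner block: 'x = 84;' has no type keyword, so it is an assignment to the outer x (no shadowing)
The assignment changed the outer variable itself, so the new value persists after the block -> 84
Result: 84

84


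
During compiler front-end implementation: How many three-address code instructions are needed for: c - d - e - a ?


Expression: c - d - e - a
Generating three-address code (respecting * over +/- precedence):
  Instruction 1: t1 = c - d
  Instruction 2: t2 = t1 - e
  Instruction 3: t3 = t2 - a
Total instructions: 3

3


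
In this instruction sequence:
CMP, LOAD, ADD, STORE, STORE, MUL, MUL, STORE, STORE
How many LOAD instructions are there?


Scanning instruction sequence for LOAD:
  Position 1: CMP
  Position 2: LOAD <- MATCH
  Position 3: ADD
  Position 4: STORE
  Position 5: STORE
  Position 6: MUL
  Position 7: MUL
  Position 8: STORE
  Position 9: STORE
Matches at positions: [2]
Total LOAD count: 1

1


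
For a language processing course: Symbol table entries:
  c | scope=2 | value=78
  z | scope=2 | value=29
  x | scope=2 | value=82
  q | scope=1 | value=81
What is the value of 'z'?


Searching symbol table for 'z':
  c | scope=2 | value=78
  z | scope=2 | value=29 <- MATCH
  x | scope=2 | value=82
  q | scope=1 | value=81
Found 'z' at scope 2 with value 29

29


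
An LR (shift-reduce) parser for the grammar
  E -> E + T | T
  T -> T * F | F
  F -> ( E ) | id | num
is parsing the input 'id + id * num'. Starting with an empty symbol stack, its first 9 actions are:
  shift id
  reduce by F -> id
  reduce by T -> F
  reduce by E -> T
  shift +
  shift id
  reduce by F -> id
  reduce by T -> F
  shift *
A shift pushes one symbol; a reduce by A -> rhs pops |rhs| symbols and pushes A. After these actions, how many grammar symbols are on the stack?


Tracking the symbol stack through each action:
  Action 1: shift 'id' : push -> stack = [id] (size 1)
  Action 2: reduce by F -> id : pop 1, push F -> stack = [F] (size 1)
  Action 3: reduce by T -> F : pop 1, push T -> stack = [T] (size 1)
  Action 4: reduce by E -> T : pop 1, push E -> stack = [E] (size 1)
  Action 5: shift '+' : push -> stack = [E, +] (size 2)
  Action 6: shift 'id' : push -> stack = [E, +, id] (size 3)
  Action 7: reduce by F -> id : pop 1, push F -> stack = [E, +, F] (size 3)
  Action 8: reduce by T -> F : pop 1, push T -> stack = [E, +, T] (size 3)
  Action 9: shift '*' : push -> stack = [E, +, T, *] (size 4)
Final stack size: 4

4


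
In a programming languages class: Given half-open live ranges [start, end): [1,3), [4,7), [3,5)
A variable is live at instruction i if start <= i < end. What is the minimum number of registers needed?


Live ranges:
  Var0: [1, 3)
  Var1: [4, 7)
  Var2: [3, 5)
Sweep-line events (position, delta, active):
  pos=1 start -> active=1
  pos=3 end -> active=0
  pos=3 start -> active=1
  pos=4 start -> active=2
  pos=5 end -> active=1
  pos=7 end -> active=0
Maximum simultaneous active: 2
Minimum registers needed: 2

2


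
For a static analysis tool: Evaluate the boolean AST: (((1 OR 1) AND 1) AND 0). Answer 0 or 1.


Step 1: Evaluate inner node
  1 OR 1 = 1
Step 2: Evaluate next node
  1 AND 1 = 1
Step 3: Evaluate root node
  1 AND 0 = 0

0


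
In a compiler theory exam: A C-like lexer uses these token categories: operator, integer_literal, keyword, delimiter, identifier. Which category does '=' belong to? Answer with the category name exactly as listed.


Token: '='
Checking categories:
  identifier: no
  integer_literal: no
  operator: YES
  keyword: no
  delimiter: no
Category: operator

operator


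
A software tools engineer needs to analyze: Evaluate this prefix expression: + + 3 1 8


Parsing prefix expression: + + 3 1 8
Step 1: Innermost operation '+ 3 1'
  3 + 1 = 4
Step 2: Outer operation '+ [4] 8'
  4 + 8 = 12

12


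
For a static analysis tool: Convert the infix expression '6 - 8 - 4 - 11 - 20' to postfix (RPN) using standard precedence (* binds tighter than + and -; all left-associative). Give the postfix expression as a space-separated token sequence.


Applying the shunting-yard algorithm:
  Operand 6 -> output
  Push '-' onto operator stack -> op-stack: [-]
  Operand 8 -> output
  See '-' (prec 1); top '-' (prec 1) >= it -> pop '-' to output
  Push '-' onto operator stack -> op-stack: [-]
  Operand 4 -> output
  See '-' (prec 1); top '-' (prec 1) >= it -> pop '-' to output
  Push '-' onto operator stack -> op-stack: [-]
  Operand 11 -> output
  See '-' (prec 1); top '-' (prec 1) >= it -> pop '-' to output
  Push '-' onto operator stack -> op-stack: [-]
  Operand 20 -> output
  End of input: pop '-' to output
Postfix result: 6 8 - 4 - 11 - 20 -

6 8 - 4 - 11 - 20 -


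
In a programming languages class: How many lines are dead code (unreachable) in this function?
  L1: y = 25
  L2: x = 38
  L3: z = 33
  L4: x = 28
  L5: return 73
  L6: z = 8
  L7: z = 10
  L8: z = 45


Analyzing control flow:
  L1: reachable (before return)
  L2: reachable (before return)
  L3: reachable (before return)
  L4: reachable (before return)
  L5: reachable (return statement)
  L6: DEAD (after return at L5)
  L7: DEAD (after return at L5)
  L8: DEAD (after return at L5)
Return at L5, total lines = 8
Dead lines: L6 through L8
Count: 3

3


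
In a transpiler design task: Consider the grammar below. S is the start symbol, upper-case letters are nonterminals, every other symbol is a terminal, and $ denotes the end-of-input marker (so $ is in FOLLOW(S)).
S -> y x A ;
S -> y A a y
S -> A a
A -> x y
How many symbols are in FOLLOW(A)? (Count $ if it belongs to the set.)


S is the start symbol and does not occur in any rule body, so FOLLOW(S) = {$}.
Examining every occurrence of A in a rule body:
  S -> y x A ; : A is followed by terminal ';' -> add ';'
  S -> y A a y : A is followed by terminal 'a' -> add 'a'
  S -> A a : A is followed by terminal 'a' -> add 'a' (already in the set)
  A -> x y : A does not occur in the body -> contributes nothing
FOLLOW(A) = {;, a}
Count: 2

2


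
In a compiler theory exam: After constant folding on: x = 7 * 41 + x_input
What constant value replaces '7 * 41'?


Identifying constant sub-expression:
  Original: x = 7 * 41 + x_input
  7 and 41 are both compile-time constants
  Evaluating: 7 * 41 = 287
  After folding: x = 287 + x_input

287


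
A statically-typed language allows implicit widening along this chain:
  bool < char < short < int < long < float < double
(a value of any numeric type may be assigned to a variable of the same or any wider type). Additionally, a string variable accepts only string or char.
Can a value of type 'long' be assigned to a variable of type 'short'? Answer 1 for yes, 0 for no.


Target variable type: short
Source value type: long
Numeric ranks: long=4, short=2
Widening allowed iff rank(source) <= rank(target): 4 <= 2? No
Result: 0

0


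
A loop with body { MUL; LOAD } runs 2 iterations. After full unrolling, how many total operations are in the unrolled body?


Loop body operations: MUL, LOAD (2 ops per iteration)
Unrolling 2 iterations:
  Iteration 1: MUL, LOAD (2 ops)
  Iteration 2: MUL, LOAD (2 ops)
Total: 2 iterations * 2 ops/iter = 4 operations

4


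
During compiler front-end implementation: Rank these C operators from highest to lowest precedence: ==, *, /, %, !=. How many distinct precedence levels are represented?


Looking up precedence for each operator:
  == -> precedence 3
  * -> precedence 6
  / -> precedence 6
  % -> precedence 6
  != -> precedence 3
Sorted highest to lowest: *, /, %, ==, !=
Distinct precedence values: [6, 3]
Number of distinct levels: 2

2


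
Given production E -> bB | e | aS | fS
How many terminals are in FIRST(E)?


Production: E -> bB | e | aS | fS
Examining each alternative for leading terminals:
  E -> bB : first terminal = 'b'
  E -> e : first terminal = 'e'
  E -> aS : first terminal = 'a'
  E -> fS : first terminal = 'f'
FIRST(E) = {a, b, e, f}
Count: 4

4


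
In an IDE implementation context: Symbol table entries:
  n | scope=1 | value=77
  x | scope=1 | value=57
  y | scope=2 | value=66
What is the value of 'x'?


Searching symbol table for 'x':
  n | scope=1 | value=77
  x | scope=1 | value=57 <- MATCH
  y | scope=2 | value=66
Found 'x' at scope 1 with value 57

57


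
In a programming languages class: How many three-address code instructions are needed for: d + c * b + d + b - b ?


Expression: d + c * b + d + b - b
Generating three-address code (respecting * over +/- precedence):
  Instruction 1: t1 = c * b
  Instruction 2: t2 = d + t1
  Instruction 3: t3 = t2 + d
  Instruction 4: t4 = t3 + b
  Instruction 5: t5 = t4 - b
Total instructions: 5

5


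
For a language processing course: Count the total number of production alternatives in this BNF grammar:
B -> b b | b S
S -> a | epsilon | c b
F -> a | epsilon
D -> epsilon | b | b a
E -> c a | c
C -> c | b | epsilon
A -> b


Counting alternatives per rule:
  B: 2 alternative(s)
  S: 3 alternative(s)
  F: 2 alternative(s)
  D: 3 alternative(s)
  E: 2 alternative(s)
  C: 3 alternative(s)
  A: 1 alternative(s)
Sum: 2 + 3 + 2 + 3 + 2 + 3 + 1 = 16

16


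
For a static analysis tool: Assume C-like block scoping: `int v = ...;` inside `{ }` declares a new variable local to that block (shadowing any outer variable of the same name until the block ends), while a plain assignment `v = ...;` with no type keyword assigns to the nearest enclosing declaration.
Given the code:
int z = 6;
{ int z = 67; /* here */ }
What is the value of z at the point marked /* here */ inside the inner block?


Analyzing scoping rules:
Outer scope: declares z = 6
Inner block: 'int z = 67;' declares a NEW z that shadows the outer one
Inside the block the inner declaration is in scope -> 67
Result: 67

67


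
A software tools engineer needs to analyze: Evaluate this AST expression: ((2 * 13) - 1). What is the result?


Expression: ((2 * 13) - 1)
Evaluating step by step:
  2 * 13 = 26
  26 - 1 = 25
Result: 25

25


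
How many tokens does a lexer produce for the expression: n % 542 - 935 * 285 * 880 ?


Scanning 'n % 542 - 935 * 285 * 880'
Token 1: 'n' -> identifier
Token 2: '%' -> operator
Token 3: '542' -> integer_literal
Token 4: '-' -> operator
Token 5: '935' -> integer_literal
Token 6: '*' -> operator
Token 7: '285' -> integer_literal
Token 8: '*' -> operator
Token 9: '880' -> integer_literal
Total tokens: 9

9


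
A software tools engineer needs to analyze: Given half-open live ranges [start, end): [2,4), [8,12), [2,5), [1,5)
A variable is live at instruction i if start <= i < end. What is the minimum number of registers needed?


Live ranges:
  Var0: [2, 4)
  Var1: [8, 12)
  Var2: [2, 5)
  Var3: [1, 5)
Sweep-line events (position, delta, active):
  pos=1 start -> active=1
  pos=2 start -> active=2
  pos=2 start -> active=3
  pos=4 end -> active=2
  pos=5 end -> active=1
  pos=5 end -> active=0
  pos=8 start -> active=1
  pos=12 end -> active=0
Maximum simultaneous active: 3
Minimum registers needed: 3

3


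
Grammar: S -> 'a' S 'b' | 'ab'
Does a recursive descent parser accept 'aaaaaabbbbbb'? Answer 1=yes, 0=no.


Grammar accepts strings of the form a^n b^n (n >= 1)
Word: 'aaaaaabbbbbb'
Counting: 6 a's and 6 b's
Check: 6 == 6? Yes
Derivation (S -> aSb applied 5 time(s), then S -> ab): S => aSb => aaSbb => aaaSbbb => aaaaSbbbb => aaaaaSbbbbb => aaaaaabbbbbb
Accepted

1


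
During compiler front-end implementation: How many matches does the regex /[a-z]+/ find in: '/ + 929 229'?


Pattern: /[a-z]+/ (identifiers)
Input: '/ + 929 229'
Scanning for matches:
Total matches: 0

0


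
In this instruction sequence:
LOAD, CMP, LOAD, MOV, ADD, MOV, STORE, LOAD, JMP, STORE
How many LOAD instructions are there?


Scanning instruction sequence for LOAD:
  Position 1: LOAD <- MATCH
  Position 2: CMP
  Position 3: LOAD <- MATCH
  Position 4: MOV
  Position 5: ADD
  Position 6: MOV
  Position 7: STORE
  Position 8: LOAD <- MATCH
  Position 9: JMP
  Position 10: STORE
Matches at positions: [1, 3, 8]
Total LOAD count: 3

3


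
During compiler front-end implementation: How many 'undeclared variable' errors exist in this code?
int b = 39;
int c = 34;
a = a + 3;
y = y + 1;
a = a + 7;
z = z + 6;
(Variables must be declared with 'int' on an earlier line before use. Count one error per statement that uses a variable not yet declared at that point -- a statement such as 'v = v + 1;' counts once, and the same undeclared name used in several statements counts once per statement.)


Scanning code line by line:
  Line 1: declare 'b' -> declared = ['b']
  Line 2: declare 'c' -> declared = ['b', 'c']
  Line 3: use 'a' -> ERROR (undeclared)
  Line 4: use 'y' -> ERROR (undeclared)
  Line 5: use 'a' -> ERROR (undeclared)
  Line 6: use 'z' -> ERROR (undeclared)
Total undeclared variable errors: 4

4


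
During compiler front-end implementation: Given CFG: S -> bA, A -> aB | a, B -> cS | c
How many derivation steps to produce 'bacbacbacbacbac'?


Grammar: S -> bA, A -> aB | a, B -> cS | c
Deriving 'bacbacbacbacbac':
Step 1: S -> bA => bA
Step 2: A -> aB => baB
Step 3: B -> cS => bacS
Step 4: S -> bA => bacbA
Step 5: A -> aB => bacbaB
Step 6: B -> cS => bacbacS
Step 7: S -> bA => bacbacbA
Step 8: A -> aB => bacbacbaB
Step 9: B -> cS => bacbacbacS
Step 10: S -> bA => bacbacbacbA
Step 11: A -> aB => bacbacbacbaB
Step 12: B -> cS => bacbacbacbacS
Step 13: S -> bA => bacbacbacbacbA
Step 14: A -> aB => bacbacbacbacbaB
Step 15: B -> c => bacbacbacbacbac
Total derivation steps: 15

15


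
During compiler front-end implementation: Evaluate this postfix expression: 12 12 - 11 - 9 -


Processing tokens left to right:
Push 12, Push 12
Pop 12 and 12, compute 12 - 12 = 0, push 0
Push 11
Pop 0 and 11, compute 0 - 11 = -11, push -11
Push 9
Pop -11 and 9, compute -11 - 9 = -20, push -20
Stack result: -20

-20


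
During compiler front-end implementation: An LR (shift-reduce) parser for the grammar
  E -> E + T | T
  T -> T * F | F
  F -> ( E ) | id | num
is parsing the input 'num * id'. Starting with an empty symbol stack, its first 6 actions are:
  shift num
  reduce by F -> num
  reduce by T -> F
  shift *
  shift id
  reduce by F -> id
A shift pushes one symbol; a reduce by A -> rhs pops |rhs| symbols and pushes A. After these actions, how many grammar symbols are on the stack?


Tracking the symbol stack through each action:
  Action 1: shift 'num' : push -> stack = [num] (size 1)
  Action 2: reduce by F -> num : pop 1, push F -> stack = [F] (size 1)
  Action 3: reduce by T -> F : pop 1, push T -> stack = [T] (size 1)
  Action 4: shift '*' : push -> stack = [T, *] (size 2)
  Action 5: shift 'id' : push -> stack = [T, *, id] (size 3)
  Action 6: reduce by F -> id : pop 1, push F -> stack = [T, *, F] (size 3)
Final stack size: 3

3


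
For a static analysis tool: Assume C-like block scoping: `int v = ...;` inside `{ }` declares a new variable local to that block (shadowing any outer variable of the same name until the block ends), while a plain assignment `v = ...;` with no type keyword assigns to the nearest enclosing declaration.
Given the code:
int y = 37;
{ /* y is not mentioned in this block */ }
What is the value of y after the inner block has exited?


Analyzing scoping rules:
Outer scope: declares y = 37
Inner block: y is neither redeclared nor assigned -> unchanged
After the block -> 37
Result: 37

37


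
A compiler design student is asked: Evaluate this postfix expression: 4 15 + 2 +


Processing tokens left to right:
Push 4, Push 15
Pop 4 and 15, compute 4 + 15 = 19, push 19
Push 2
Pop 19 and 2, compute 19 + 2 = 21, push 21
Stack result: 21

21


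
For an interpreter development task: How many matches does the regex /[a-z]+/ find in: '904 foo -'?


Pattern: /[a-z]+/ (identifiers)
Input: '904 foo -'
Scanning for matches:
  Match 1: 'foo'
Total matches: 1

1


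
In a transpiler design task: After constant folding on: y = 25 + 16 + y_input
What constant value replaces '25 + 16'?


Identifying constant sub-expression:
  Original: y = 25 + 16 + y_input
  25 and 16 are both compile-time constants
  Evaluating: 25 + 16 = 41
  After folding: y = 41 + y_input

41


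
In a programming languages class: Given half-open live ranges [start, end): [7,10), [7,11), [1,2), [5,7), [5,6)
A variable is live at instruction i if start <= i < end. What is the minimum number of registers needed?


Live ranges:
  Var0: [7, 10)
  Var1: [7, 11)
  Var2: [1, 2)
  Var3: [5, 7)
  Var4: [5, 6)
Sweep-line events (position, delta, active):
  pos=1 start -> active=1
  pos=2 end -> active=0
  pos=5 start -> active=1
  pos=5 start -> active=2
  pos=6 end -> active=1
  pos=7 end -> active=0
  pos=7 start -> active=1
  pos=7 start -> active=2
  pos=10 end -> active=1
  pos=11 end -> active=0
Maximum simultaneous active: 2
Minimum registers needed: 2

2


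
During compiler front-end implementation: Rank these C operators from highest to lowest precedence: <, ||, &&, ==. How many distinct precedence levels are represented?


Looking up precedence for each operator:
  < -> precedence 4
  || -> precedence 1
  && -> precedence 2
  == -> precedence 3
Sorted highest to lowest: <, ==, &&, ||
Distinct precedence values: [4, 3, 2, 1]
Number of distinct levels: 4

4


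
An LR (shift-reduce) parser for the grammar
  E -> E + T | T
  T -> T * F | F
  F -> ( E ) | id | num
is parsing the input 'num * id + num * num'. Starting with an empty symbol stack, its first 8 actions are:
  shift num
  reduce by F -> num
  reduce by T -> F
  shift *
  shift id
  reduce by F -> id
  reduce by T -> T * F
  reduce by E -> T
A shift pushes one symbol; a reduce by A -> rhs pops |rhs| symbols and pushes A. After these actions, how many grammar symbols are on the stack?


Tracking the symbol stack through each action:
  Action 1: shift 'num' : push -> stack = [num] (size 1)
  Action 2: reduce by F -> num : pop 1, push F -> stack = [F] (size 1)
  Action 3: reduce by T -> F : pop 1, push T -> stack = [T] (size 1)
  Action 4: shift '*' : push -> stack = [T, *] (size 2)
  Action 5: shift 'id' : push -> stack = [T, *, id] (size 3)
  Action 6: reduce by F -> id : pop 1, push F -> stack = [T, *, F] (size 3)
  Action 7: reduce by T -> T * F : pop 3, push T -> stack = [T] (size 1)
  Action 8: reduce by E -> T : pop 1, push E -> stack = [E] (size 1)
Final stack size: 1

1


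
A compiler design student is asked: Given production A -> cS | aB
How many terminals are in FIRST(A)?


Production: A -> cS | aB
Examining each alternative for leading terminals:
  A -> cS : first terminal = 'c'
  A -> aB : first terminal = 'a'
FIRST(A) = {a, c}
Count: 2

2


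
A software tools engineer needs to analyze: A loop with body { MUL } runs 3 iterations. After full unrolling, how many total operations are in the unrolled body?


Loop body operations: MUL (1 op per iteration)
Unrolling 3 iterations:
  Iteration 1: MUL (1 ops)
  Iteration 2: MUL (1 ops)
  Iteration 3: MUL (1 ops)
Total: 3 iterations * 1 ops/iter = 3 operations

3


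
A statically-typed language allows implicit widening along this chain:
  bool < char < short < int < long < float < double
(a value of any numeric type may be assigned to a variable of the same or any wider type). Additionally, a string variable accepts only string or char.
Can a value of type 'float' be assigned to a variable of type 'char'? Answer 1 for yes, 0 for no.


Target variable type: char
Source value type: float
Numeric ranks: float=5, char=1
Widening allowed iff rank(source) <= rank(target): 5 <= 1? No
Result: 0

0


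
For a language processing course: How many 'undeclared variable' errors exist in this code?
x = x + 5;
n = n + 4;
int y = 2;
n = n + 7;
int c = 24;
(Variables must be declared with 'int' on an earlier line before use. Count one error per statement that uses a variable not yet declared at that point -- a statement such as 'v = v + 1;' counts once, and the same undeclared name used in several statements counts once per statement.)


Scanning code line by line:
  Line 1: use 'x' -> ERROR (undeclared)
  Line 2: use 'n' -> ERROR (undeclared)
  Line 3: declare 'y' -> declared = ['y']
  Line 4: use 'n' -> ERROR (undeclared)
  Line 5: declare 'c' -> declared = ['c', 'y']
Total undeclared variable errors: 3

3


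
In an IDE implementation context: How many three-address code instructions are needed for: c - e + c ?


Expression: c - e + c
Generating three-address code (respecting * over +/- precedence):
  Instruction 1: t1 = c - e
  Instruction 2: t2 = t1 + c
Total instructions: 2

2


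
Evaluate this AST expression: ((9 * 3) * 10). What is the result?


Expression: ((9 * 3) * 10)
Evaluating step by step:
  9 * 3 = 27
  27 * 10 = 270
Result: 270

270


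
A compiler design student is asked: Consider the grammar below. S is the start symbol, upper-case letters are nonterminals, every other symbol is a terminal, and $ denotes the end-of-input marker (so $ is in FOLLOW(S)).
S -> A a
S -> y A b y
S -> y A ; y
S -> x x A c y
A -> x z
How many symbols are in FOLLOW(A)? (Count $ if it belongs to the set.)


S is the start symbol and does not occur in any rule body, so FOLLOW(S) = {$}.
Examining every occurrence of A in a rule body:
  S -> A a : A is followed by terminal 'a' -> add 'a'
  S -> y A b y : A is followed by terminal 'b' -> add 'b'
  S -> y A ; y : A is followed by terminal ';' -> add ';'
  S -> x x A c y : A is followed by terminal 'c' -> add 'c'
  A -> x z : A does not occur in the body -> contributes nothing
FOLLOW(A) = {;, a, b, c}
Count: 4

4


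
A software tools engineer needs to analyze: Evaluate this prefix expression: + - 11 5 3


Parsing prefix expression: + - 11 5 3
Step 1: Innermost operation '- 11 5'
  11 - 5 = 6
Step 2: Outer operation '+ [6] 3'
  6 + 3 = 9

9


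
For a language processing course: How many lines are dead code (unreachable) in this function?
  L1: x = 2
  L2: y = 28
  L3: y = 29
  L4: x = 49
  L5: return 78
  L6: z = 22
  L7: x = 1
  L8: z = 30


Analyzing control flow:
  L1: reachable (before return)
  L2: reachable (before return)
  L3: reachable (before return)
  L4: reachable (before return)
  L5: reachable (return statement)
  L6: DEAD (after return at L5)
  L7: DEAD (after return at L5)
  L8: DEAD (after return at L5)
Return at L5, total lines = 8
Dead lines: L6 through L8
Count: 3

3


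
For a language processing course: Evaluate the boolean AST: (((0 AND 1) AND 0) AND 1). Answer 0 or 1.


Step 1: Evaluate inner node
  0 AND 1 = 0
Step 2: Evaluate next node
  0 AND 0 = 0
Step 3: Evaluate root node
  0 AND 1 = 0

0


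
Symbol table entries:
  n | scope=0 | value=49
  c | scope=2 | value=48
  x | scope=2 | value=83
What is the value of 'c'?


Searching symbol table for 'c':
  n | scope=0 | value=49
  c | scope=2 | value=48 <- MATCH
  x | scope=2 | value=83
Found 'c' at scope 2 with value 48

48


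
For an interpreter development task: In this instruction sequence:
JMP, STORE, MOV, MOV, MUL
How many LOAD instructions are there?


Scanning instruction sequence for LOAD:
  Position 1: JMP
  Position 2: STORE
  Position 3: MOV
  Position 4: MOV
  Position 5: MUL
Matches at positions: []
Total LOAD count: 0

0


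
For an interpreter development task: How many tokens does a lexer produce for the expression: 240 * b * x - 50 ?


Scanning '240 * b * x - 50'
Token 1: '240' -> integer_literal
Token 2: '*' -> operator
Token 3: 'b' -> identifier
Token 4: '*' -> operator
Token 5: 'x' -> identifier
Token 6: '-' -> operator
Token 7: '50' -> integer_literal
Total tokens: 7

7


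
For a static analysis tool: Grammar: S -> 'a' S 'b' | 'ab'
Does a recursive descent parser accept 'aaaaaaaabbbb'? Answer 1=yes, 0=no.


Grammar accepts strings of the form a^n b^n (n >= 1)
Word: 'aaaaaaaabbbb'
Counting: 8 a's and 4 b's
Check: 8 == 4? No
Mismatch: a-count != b-count
Rejected

0


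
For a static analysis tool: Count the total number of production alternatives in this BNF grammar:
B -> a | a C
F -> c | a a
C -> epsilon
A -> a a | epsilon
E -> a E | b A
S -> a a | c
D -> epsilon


Counting alternatives per rule:
  B: 2 alternative(s)
  F: 2 alternative(s)
  C: 1 alternative(s)
  A: 2 alternative(s)
  E: 2 alternative(s)
  S: 2 alternative(s)
  D: 1 alternative(s)
Sum: 2 + 2 + 1 + 2 + 2 + 2 + 1 = 12

12


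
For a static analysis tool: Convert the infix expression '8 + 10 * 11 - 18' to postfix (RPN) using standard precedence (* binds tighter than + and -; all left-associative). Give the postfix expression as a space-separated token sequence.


Applying the shunting-yard algorithm:
  Operand 8 -> output
  Push '+' onto operator stack -> op-stack: [+]
  Operand 10 -> output
  Push '*' onto operator stack -> op-stack: [+, *]
  Operand 11 -> output
  See '-' (prec 1); top '*' (prec 2) >= it -> pop '*' to output
  See '-' (prec 1); top '+' (prec 1) >= it -> pop '+' to output
  Push '-' onto operator stack -> op-stack: [-]
  Operand 18 -> output
  End of input: pop '-' to output
Postfix result: 8 10 11 * + 18 -

8 10 11 * + 18 -


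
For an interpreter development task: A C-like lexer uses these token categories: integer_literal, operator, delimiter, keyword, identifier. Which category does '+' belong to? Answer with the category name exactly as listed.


Token: '+'
Checking categories:
  identifier: no
  integer_literal: no
  operator: YES
  keyword: no
  delimiter: no
Category: operator

operator


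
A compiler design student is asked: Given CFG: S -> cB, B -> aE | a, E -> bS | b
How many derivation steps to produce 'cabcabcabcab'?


Grammar: S -> cB, B -> aE | a, E -> bS | b
Deriving 'cabcabcabcab':
Step 1: S -> cB => cB
Step 2: B -> aE => caE
Step 3: E -> bS => cabS
Step 4: S -> cB => cabcB
Step 5: B -> aE => cabcaE
Step 6: E -> bS => cabcabS
Step 7: S -> cB => cabcabcB
Step 8: B -> aE => cabcabcaE
Step 9: E -> bS => cabcabcabS
Step 10: S -> cB => cabcabcabcB
Step 11: B -> aE => cabcabcabcaE
Step 12: E -> b => cabcabcabcab
Total derivation steps: 12

12


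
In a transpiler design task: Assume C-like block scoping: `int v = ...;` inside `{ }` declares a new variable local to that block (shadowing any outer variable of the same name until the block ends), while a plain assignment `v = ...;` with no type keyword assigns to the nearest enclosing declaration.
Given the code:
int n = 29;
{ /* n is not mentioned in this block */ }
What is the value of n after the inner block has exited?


Analyzing scoping rules:
Outer scope: declares n = 29
Inner block: n is neither redeclared nor assigned -> unchanged
After the block -> 29
Result: 29

29


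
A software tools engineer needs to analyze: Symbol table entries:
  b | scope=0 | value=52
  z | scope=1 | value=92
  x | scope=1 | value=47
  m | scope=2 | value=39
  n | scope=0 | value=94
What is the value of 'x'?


Searching symbol table for 'x':
  b | scope=0 | value=52
  z | scope=1 | value=92
  x | scope=1 | value=47 <- MATCH
  m | scope=2 | value=39
  n | scope=0 | value=94
Found 'x' at scope 1 with value 47

47


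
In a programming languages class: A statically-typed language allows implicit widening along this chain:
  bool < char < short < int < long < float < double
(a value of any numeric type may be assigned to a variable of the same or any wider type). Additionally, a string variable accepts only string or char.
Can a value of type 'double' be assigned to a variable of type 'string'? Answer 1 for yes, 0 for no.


Target variable type: string
Source value type: double
Rule: string accepts only {string, char}
  source 'double' in {string, char}? No
Result: 0

0


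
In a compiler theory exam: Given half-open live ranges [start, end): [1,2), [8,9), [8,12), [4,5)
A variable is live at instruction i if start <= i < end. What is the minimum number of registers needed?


Live ranges:
  Var0: [1, 2)
  Var1: [8, 9)
  Var2: [8, 12)
  Var3: [4, 5)
Sweep-line events (position, delta, active):
  pos=1 start -> active=1
  pos=2 end -> active=0
  pos=4 start -> active=1
  pos=5 end -> active=0
  pos=8 start -> active=1
  pos=8 start -> active=2
  pos=9 end -> active=1
  pos=12 end -> active=0
Maximum simultaneous active: 2
Minimum registers needed: 2

2


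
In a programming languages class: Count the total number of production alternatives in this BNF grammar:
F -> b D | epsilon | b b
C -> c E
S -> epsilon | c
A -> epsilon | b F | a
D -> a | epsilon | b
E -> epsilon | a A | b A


Counting alternatives per rule:
  F: 3 alternative(s)
  C: 1 alternative(s)
  S: 2 alternative(s)
  A: 3 alternative(s)
  D: 3 alternative(s)
  E: 3 alternative(s)
Sum: 3 + 1 + 2 + 3 + 3 + 3 = 15

15


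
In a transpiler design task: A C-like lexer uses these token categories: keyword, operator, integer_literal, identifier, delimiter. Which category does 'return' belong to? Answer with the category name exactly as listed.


Token: 'return'
Checking categories:
  identifier: no
  integer_literal: no
  operator: no
  keyword: YES
  delimiter: no
Category: keyword

keyword
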